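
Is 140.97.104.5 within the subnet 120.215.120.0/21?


Subnet network: 120.215.120.0
Test IP AND mask: 140.97.104.0
No, 140.97.104.5 is not in 120.215.120.0/21


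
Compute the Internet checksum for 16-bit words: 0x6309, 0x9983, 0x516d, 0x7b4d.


Sum all words (with carry folding):
+ 0x6309 = 0x6309
+ 0x9983 = 0xfc8c
+ 0x516d = 0x4dfa
+ 0x7b4d = 0xc947
One's complement: ~0xc947
Checksum = 0x36b8


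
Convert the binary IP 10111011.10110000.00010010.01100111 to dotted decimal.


10111011 = 187
10110000 = 176
00010010 = 18
01100111 = 103
IP: 187.176.18.103


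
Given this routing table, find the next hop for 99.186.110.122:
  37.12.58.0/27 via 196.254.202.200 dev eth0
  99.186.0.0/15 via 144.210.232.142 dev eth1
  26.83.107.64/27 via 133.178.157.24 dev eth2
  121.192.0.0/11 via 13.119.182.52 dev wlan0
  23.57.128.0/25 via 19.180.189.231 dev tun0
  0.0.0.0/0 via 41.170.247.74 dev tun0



Longest prefix match for 99.186.110.122:
  /27 37.12.58.0: no
  /15 99.186.0.0: MATCH
  /27 26.83.107.64: no
  /11 121.192.0.0: no
  /25 23.57.128.0: no
  /0 0.0.0.0: MATCH
Selected: next-hop 144.210.232.142 via eth1 (matched /15)


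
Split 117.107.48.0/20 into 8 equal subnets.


New prefix = 20 + 3 = 23
Each subnet has 512 addresses
  117.107.48.0/23
  117.107.50.0/23
  117.107.52.0/23
  117.107.54.0/23
  117.107.56.0/23
  117.107.58.0/23
  117.107.60.0/23
  117.107.62.0/23
Subnets: 117.107.48.0/23, 117.107.50.0/23, 117.107.52.0/23, 117.107.54.0/23, 117.107.56.0/23, 117.107.58.0/23, 117.107.60.0/23, 117.107.62.0/23


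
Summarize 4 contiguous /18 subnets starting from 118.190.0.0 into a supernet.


Original prefix: /18
Number of subnets: 4 = 2^2
New prefix = 18 - 2 = 16
Supernet: 118.190.0.0/16


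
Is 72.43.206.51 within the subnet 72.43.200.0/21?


Subnet network: 72.43.200.0
Test IP AND mask: 72.43.200.0
Yes, 72.43.206.51 is in 72.43.200.0/21


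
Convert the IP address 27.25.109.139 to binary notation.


27 = 00011011
25 = 00011001
109 = 01101101
139 = 10001011
Binary: 00011011.00011001.01101101.10001011


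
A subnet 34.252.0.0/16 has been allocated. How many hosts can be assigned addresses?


Host bits = 32 - 16 = 16
Total addresses = 2^16 = 65536
Usable = total - 2 (network and broadcast)
Usable hosts: 65534


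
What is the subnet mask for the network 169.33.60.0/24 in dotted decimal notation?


/24 means 24 network bits, 8 host bits
Binary: 11111111111111111111111100000000
Mask: 255.255.255.0


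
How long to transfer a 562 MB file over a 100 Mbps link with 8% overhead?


Effective throughput = 100 * (1 - 8/100) = 92 Mbps
File size in Mb = 562 * 8 = 4496 Mb
Time = 4496 / 92
Time = 48.8696 seconds


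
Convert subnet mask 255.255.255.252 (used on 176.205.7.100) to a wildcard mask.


Subnet mask: 255.255.255.252
Wildcard = 255.255.255.255 - subnet mask
255 - 255 = 0
255 - 255 = 0
255 - 255 = 0
255 - 252 = 3
Wildcard: 0.0.0.3


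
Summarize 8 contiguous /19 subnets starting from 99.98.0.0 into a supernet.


Original prefix: /19
Number of subnets: 8 = 2^3
New prefix = 19 - 3 = 16
Supernet: 99.98.0.0/16


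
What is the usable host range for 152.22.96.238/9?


Network: 152.0.0.0
Broadcast: 152.127.255.255
First usable = network + 1
Last usable = broadcast - 1
Range: 152.0.0.1 to 152.127.255.254


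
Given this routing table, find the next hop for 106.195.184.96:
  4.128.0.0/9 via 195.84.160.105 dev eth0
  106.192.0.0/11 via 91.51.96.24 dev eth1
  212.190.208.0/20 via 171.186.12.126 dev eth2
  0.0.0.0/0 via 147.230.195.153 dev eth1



Longest prefix match for 106.195.184.96:
  /9 4.128.0.0: no
  /11 106.192.0.0: MATCH
  /20 212.190.208.0: no
  /0 0.0.0.0: MATCH
Selected: next-hop 91.51.96.24 via eth1 (matched /11)


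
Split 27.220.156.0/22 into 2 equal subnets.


New prefix = 22 + 1 = 23
Each subnet has 512 addresses
  27.220.156.0/23
  27.220.158.0/23
Subnets: 27.220.156.0/23, 27.220.158.0/23


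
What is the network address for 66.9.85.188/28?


IP:   01000010.00001001.01010101.10111100
Mask: 11111111.11111111.11111111.11110000
AND operation:
Net:  01000010.00001001.01010101.10110000
Network: 66.9.85.176/28


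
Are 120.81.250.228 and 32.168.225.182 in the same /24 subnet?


Mask: 255.255.255.0
120.81.250.228 AND mask = 120.81.250.0
32.168.225.182 AND mask = 32.168.225.0
No, different subnets (120.81.250.0 vs 32.168.225.0)


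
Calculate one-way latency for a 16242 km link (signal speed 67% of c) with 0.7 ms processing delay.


Speed = 0.67 * 3e5 km/s = 201000 km/s
Propagation delay = 16242 / 201000 = 0.0808 s = 80.806 ms
Processing delay = 0.7 ms
Total one-way latency = 81.506 ms


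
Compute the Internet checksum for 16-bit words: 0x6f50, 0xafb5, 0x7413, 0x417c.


Sum all words (with carry folding):
+ 0x6f50 = 0x6f50
+ 0xafb5 = 0x1f06
+ 0x7413 = 0x9319
+ 0x417c = 0xd495
One's complement: ~0xd495
Checksum = 0x2b6a


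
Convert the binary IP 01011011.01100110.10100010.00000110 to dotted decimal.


01011011 = 91
01100110 = 102
10100010 = 162
00000110 = 6
IP: 91.102.162.6


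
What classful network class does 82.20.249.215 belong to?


First octet: 82
Binary: 01010010
0xxxxxxx -> Class A (1-126)
Class A, default mask 255.0.0.0 (/8)


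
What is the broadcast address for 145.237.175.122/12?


Network: 145.224.0.0/12
Host bits = 20
Set all host bits to 1:
Broadcast: 145.239.255.255


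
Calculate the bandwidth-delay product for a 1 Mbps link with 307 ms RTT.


BDP = bandwidth * RTT
= 1 Mbps * 307 ms
= 1 * 1e6 * 307 / 1000 bits
= 307000 bits
= 38375 bytes
= 37.4756 KB
BDP = 307000 bits (38375 bytes)


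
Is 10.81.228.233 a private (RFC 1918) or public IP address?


RFC 1918 private ranges:
  10.0.0.0/8 (10.0.0.0 - 10.255.255.255)
  172.16.0.0/12 (172.16.0.0 - 172.31.255.255)
  192.168.0.0/16 (192.168.0.0 - 192.168.255.255)
Private (in 10.0.0.0/8)


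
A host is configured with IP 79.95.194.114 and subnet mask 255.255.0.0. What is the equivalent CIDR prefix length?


Binary: 11111111.11111111.00000000.00000000
Count leading 1s
Prefix: /16


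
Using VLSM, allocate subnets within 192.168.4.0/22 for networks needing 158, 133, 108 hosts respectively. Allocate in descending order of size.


158 hosts -> /24 (254 usable): 192.168.4.0/24
133 hosts -> /24 (254 usable): 192.168.5.0/24
108 hosts -> /25 (126 usable): 192.168.6.0/25
Allocation: 192.168.4.0/24 (158 hosts, 254 usable); 192.168.5.0/24 (133 hosts, 254 usable); 192.168.6.0/25 (108 hosts, 126 usable)


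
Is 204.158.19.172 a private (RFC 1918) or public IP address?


RFC 1918 private ranges:
  10.0.0.0/8 (10.0.0.0 - 10.255.255.255)
  172.16.0.0/12 (172.16.0.0 - 172.31.255.255)
  192.168.0.0/16 (192.168.0.0 - 192.168.255.255)
Public (not in any RFC 1918 range)


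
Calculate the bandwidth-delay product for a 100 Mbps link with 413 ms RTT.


BDP = bandwidth * RTT
= 100 Mbps * 413 ms
= 100 * 1e6 * 413 / 1000 bits
= 41300000 bits
= 5162500 bytes
= 5041.5039 KB
BDP = 41300000 bits (5162500 bytes)


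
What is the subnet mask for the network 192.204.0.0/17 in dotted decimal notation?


/17 means 17 network bits, 15 host bits
Binary: 11111111111111111000000000000000
Mask: 255.255.128.0


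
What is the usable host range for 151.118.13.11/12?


Network: 151.112.0.0
Broadcast: 151.127.255.255
First usable = network + 1
Last usable = broadcast - 1
Range: 151.112.0.1 to 151.127.255.254


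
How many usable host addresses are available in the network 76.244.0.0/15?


Host bits = 32 - 15 = 17
Total addresses = 2^17 = 131072
Usable = total - 2 (network and broadcast)
Usable hosts: 131070


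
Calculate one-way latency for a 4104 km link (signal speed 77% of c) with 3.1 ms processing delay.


Speed = 0.77 * 3e5 km/s = 231000 km/s
Propagation delay = 4104 / 231000 = 0.0178 s = 17.7662 ms
Processing delay = 3.1 ms
Total one-way latency = 20.8662 ms


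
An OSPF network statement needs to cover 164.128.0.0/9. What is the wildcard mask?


Subnet mask: 255.128.0.0
Wildcard = 255.255.255.255 - subnet mask
255 - 255 = 0
255 - 128 = 127
255 - 0 = 255
255 - 0 = 255
Wildcard: 0.127.255.255


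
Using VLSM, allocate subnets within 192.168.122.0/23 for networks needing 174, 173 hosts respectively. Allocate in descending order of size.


174 hosts -> /24 (254 usable): 192.168.122.0/24
173 hosts -> /24 (254 usable): 192.168.123.0/24
Allocation: 192.168.122.0/24 (174 hosts, 254 usable); 192.168.123.0/24 (173 hosts, 254 usable)


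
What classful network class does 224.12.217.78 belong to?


First octet: 224
Binary: 11100000
1110xxxx -> Class D (224-239)
Class D (multicast), default mask N/A


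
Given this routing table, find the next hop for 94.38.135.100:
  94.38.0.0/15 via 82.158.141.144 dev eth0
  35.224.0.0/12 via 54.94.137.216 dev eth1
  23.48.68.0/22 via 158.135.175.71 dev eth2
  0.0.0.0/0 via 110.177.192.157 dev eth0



Longest prefix match for 94.38.135.100:
  /15 94.38.0.0: MATCH
  /12 35.224.0.0: no
  /22 23.48.68.0: no
  /0 0.0.0.0: MATCH
Selected: next-hop 82.158.141.144 via eth0 (matched /15)


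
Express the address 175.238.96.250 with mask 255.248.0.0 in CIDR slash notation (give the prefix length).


Binary: 11111111.11111000.00000000.00000000
Count leading 1s
Prefix: /13


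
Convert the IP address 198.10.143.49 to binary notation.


198 = 11000110
10 = 00001010
143 = 10001111
49 = 00110001
Binary: 11000110.00001010.10001111.00110001


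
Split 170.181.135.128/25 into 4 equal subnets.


New prefix = 25 + 2 = 27
Each subnet has 32 addresses
  170.181.135.128/27
  170.181.135.160/27
  170.181.135.192/27
  170.181.135.224/27
Subnets: 170.181.135.128/27, 170.181.135.160/27, 170.181.135.192/27, 170.181.135.224/27


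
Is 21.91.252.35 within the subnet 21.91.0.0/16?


Subnet network: 21.91.0.0
Test IP AND mask: 21.91.0.0
Yes, 21.91.252.35 is in 21.91.0.0/16


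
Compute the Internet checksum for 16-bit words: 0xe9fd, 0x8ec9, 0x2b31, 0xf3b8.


Sum all words (with carry folding):
+ 0xe9fd = 0xe9fd
+ 0x8ec9 = 0x78c7
+ 0x2b31 = 0xa3f8
+ 0xf3b8 = 0x97b1
One's complement: ~0x97b1
Checksum = 0x684e


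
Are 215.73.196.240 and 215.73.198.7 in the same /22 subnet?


Mask: 255.255.252.0
215.73.196.240 AND mask = 215.73.196.0
215.73.198.7 AND mask = 215.73.196.0
Yes, same subnet (215.73.196.0)


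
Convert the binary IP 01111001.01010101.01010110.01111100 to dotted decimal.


01111001 = 121
01010101 = 85
01010110 = 86
01111100 = 124
IP: 121.85.86.124


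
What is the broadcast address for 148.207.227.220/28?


Network: 148.207.227.208/28
Host bits = 4
Set all host bits to 1:
Broadcast: 148.207.227.223


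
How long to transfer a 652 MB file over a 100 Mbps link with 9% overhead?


Effective throughput = 100 * (1 - 9/100) = 91 Mbps
File size in Mb = 652 * 8 = 5216 Mb
Time = 5216 / 91
Time = 57.3187 seconds


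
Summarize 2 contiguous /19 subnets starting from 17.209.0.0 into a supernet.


Original prefix: /19
Number of subnets: 2 = 2^1
New prefix = 19 - 1 = 18
Supernet: 17.209.0.0/18


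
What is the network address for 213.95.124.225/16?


IP:   11010101.01011111.01111100.11100001
Mask: 11111111.11111111.00000000.00000000
AND operation:
Net:  11010101.01011111.00000000.00000000
Network: 213.95.0.0/16


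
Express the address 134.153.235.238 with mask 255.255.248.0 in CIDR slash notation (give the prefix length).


Binary: 11111111.11111111.11111000.00000000
Count leading 1s
Prefix: /21


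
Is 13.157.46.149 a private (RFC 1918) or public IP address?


RFC 1918 private ranges:
  10.0.0.0/8 (10.0.0.0 - 10.255.255.255)
  172.16.0.0/12 (172.16.0.0 - 172.31.255.255)
  192.168.0.0/16 (192.168.0.0 - 192.168.255.255)
Public (not in any RFC 1918 range)


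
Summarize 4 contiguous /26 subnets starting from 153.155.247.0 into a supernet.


Original prefix: /26
Number of subnets: 4 = 2^2
New prefix = 26 - 2 = 24
Supernet: 153.155.247.0/24


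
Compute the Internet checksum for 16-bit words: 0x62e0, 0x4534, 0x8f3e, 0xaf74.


Sum all words (with carry folding):
+ 0x62e0 = 0x62e0
+ 0x4534 = 0xa814
+ 0x8f3e = 0x3753
+ 0xaf74 = 0xe6c7
One's complement: ~0xe6c7
Checksum = 0x1938


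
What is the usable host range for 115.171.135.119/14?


Network: 115.168.0.0
Broadcast: 115.171.255.255
First usable = network + 1
Last usable = broadcast - 1
Range: 115.168.0.1 to 115.171.255.254


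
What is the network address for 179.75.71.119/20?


IP:   10110011.01001011.01000111.01110111
Mask: 11111111.11111111.11110000.00000000
AND operation:
Net:  10110011.01001011.01000000.00000000
Network: 179.75.64.0/20


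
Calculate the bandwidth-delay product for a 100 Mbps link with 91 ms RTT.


BDP = bandwidth * RTT
= 100 Mbps * 91 ms
= 100 * 1e6 * 91 / 1000 bits
= 9100000 bits
= 1137500 bytes
= 1110.8398 KB
BDP = 9100000 bits (1137500 bytes)


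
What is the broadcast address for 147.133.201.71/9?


Network: 147.128.0.0/9
Host bits = 23
Set all host bits to 1:
Broadcast: 147.255.255.255


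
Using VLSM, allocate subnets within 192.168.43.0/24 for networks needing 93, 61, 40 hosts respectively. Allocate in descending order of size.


93 hosts -> /25 (126 usable): 192.168.43.0/25
61 hosts -> /26 (62 usable): 192.168.43.128/26
40 hosts -> /26 (62 usable): 192.168.43.192/26
Allocation: 192.168.43.0/25 (93 hosts, 126 usable); 192.168.43.128/26 (61 hosts, 62 usable); 192.168.43.192/26 (40 hosts, 62 usable)


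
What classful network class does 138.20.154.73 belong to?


First octet: 138
Binary: 10001010
10xxxxxx -> Class B (128-191)
Class B, default mask 255.255.0.0 (/16)


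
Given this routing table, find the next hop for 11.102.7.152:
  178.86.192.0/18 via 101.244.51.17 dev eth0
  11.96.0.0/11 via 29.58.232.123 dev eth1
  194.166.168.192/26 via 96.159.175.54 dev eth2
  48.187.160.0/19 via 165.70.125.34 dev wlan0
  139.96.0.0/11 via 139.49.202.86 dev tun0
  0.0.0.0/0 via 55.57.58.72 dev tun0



Longest prefix match for 11.102.7.152:
  /18 178.86.192.0: no
  /11 11.96.0.0: MATCH
  /26 194.166.168.192: no
  /19 48.187.160.0: no
  /11 139.96.0.0: no
  /0 0.0.0.0: MATCH
Selected: next-hop 29.58.232.123 via eth1 (matched /11)


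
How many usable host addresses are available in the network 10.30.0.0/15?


Host bits = 32 - 15 = 17
Total addresses = 2^17 = 131072
Usable = total - 2 (network and broadcast)
Usable hosts: 131070


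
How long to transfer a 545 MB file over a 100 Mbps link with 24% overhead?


Effective throughput = 100 * (1 - 24/100) = 76 Mbps
File size in Mb = 545 * 8 = 4360 Mb
Time = 4360 / 76
Time = 57.3684 seconds


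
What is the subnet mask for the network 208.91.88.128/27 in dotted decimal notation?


/27 means 27 network bits, 5 host bits
Binary: 11111111111111111111111111100000
Mask: 255.255.255.224


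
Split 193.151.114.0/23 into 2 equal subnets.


New prefix = 23 + 1 = 24
Each subnet has 256 addresses
  193.151.114.0/24
  193.151.115.0/24
Subnets: 193.151.114.0/24, 193.151.115.0/24


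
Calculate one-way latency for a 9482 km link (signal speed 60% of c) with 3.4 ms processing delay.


Speed = 0.6 * 3e5 km/s = 180000 km/s
Propagation delay = 9482 / 180000 = 0.0527 s = 52.6778 ms
Processing delay = 3.4 ms
Total one-way latency = 56.0778 ms


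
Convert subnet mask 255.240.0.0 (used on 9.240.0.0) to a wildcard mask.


Subnet mask: 255.240.0.0
Wildcard = 255.255.255.255 - subnet mask
255 - 255 = 0
255 - 240 = 15
255 - 0 = 255
255 - 0 = 255
Wildcard: 0.15.255.255


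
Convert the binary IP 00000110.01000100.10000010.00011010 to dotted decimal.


00000110 = 6
01000100 = 68
10000010 = 130
00011010 = 26
IP: 6.68.130.26


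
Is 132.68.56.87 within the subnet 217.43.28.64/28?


Subnet network: 217.43.28.64
Test IP AND mask: 132.68.56.80
No, 132.68.56.87 is not in 217.43.28.64/28


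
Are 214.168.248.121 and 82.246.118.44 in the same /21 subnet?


Mask: 255.255.248.0
214.168.248.121 AND mask = 214.168.248.0
82.246.118.44 AND mask = 82.246.112.0
No, different subnets (214.168.248.0 vs 82.246.112.0)


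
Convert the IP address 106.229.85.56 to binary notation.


106 = 01101010
229 = 11100101
85 = 01010101
56 = 00111000
Binary: 01101010.11100101.01010101.00111000


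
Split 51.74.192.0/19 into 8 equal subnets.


New prefix = 19 + 3 = 22
Each subnet has 1024 addresses
  51.74.192.0/22
  51.74.196.0/22
  51.74.200.0/22
  51.74.204.0/22
  51.74.208.0/22
  51.74.212.0/22
  51.74.216.0/22
  51.74.220.0/22
Subnets: 51.74.192.0/22, 51.74.196.0/22, 51.74.200.0/22, 51.74.204.0/22, 51.74.208.0/22, 51.74.212.0/22, 51.74.216.0/22, 51.74.220.0/22


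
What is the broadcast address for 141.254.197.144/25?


Network: 141.254.197.128/25
Host bits = 7
Set all host bits to 1:
Broadcast: 141.254.197.255


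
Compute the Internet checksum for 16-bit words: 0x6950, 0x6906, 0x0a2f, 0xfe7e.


Sum all words (with carry folding):
+ 0x6950 = 0x6950
+ 0x6906 = 0xd256
+ 0x0a2f = 0xdc85
+ 0xfe7e = 0xdb04
One's complement: ~0xdb04
Checksum = 0x24fb


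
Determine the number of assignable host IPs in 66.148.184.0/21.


Host bits = 32 - 21 = 11
Total addresses = 2^11 = 2048
Usable = total - 2 (network and broadcast)
Usable hosts: 2046


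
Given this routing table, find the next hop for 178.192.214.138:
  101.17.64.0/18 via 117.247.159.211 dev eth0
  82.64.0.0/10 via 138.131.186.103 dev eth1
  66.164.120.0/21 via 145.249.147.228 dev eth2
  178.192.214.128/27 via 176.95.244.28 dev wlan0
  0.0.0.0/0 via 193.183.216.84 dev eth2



Longest prefix match for 178.192.214.138:
  /18 101.17.64.0: no
  /10 82.64.0.0: no
  /21 66.164.120.0: no
  /27 178.192.214.128: MATCH
  /0 0.0.0.0: MATCH
Selected: next-hop 176.95.244.28 via wlan0 (matched /27)


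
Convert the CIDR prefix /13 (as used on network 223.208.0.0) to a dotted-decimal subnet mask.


/13 means 13 network bits, 19 host bits
Binary: 11111111111110000000000000000000
Mask: 255.248.0.0


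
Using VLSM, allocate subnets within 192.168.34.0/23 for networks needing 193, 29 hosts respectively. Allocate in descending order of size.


193 hosts -> /24 (254 usable): 192.168.34.0/24
29 hosts -> /27 (30 usable): 192.168.35.0/27
Allocation: 192.168.34.0/24 (193 hosts, 254 usable); 192.168.35.0/27 (29 hosts, 30 usable)


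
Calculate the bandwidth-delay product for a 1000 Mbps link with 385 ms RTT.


BDP = bandwidth * RTT
= 1000 Mbps * 385 ms
= 1000 * 1e6 * 385 / 1000 bits
= 385000000 bits
= 48125000 bytes
= 46997.0703 KB
BDP = 385000000 bits (48125000 bytes)


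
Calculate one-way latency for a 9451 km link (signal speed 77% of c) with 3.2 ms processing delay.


Speed = 0.77 * 3e5 km/s = 231000 km/s
Propagation delay = 9451 / 231000 = 0.0409 s = 40.9134 ms
Processing delay = 3.2 ms
Total one-way latency = 44.1134 ms


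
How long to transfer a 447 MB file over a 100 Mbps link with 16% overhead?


Effective throughput = 100 * (1 - 16/100) = 84 Mbps
File size in Mb = 447 * 8 = 3576 Mb
Time = 3576 / 84
Time = 42.5714 seconds


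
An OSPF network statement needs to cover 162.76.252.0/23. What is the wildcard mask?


Subnet mask: 255.255.254.0
Wildcard = 255.255.255.255 - subnet mask
255 - 255 = 0
255 - 255 = 0
255 - 254 = 1
255 - 0 = 255
Wildcard: 0.0.1.255


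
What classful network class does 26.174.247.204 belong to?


First octet: 26
Binary: 00011010
0xxxxxxx -> Class A (1-126)
Class A, default mask 255.0.0.0 (/8)


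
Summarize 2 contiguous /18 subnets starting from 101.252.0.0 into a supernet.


Original prefix: /18
Number of subnets: 2 = 2^1
New prefix = 18 - 1 = 17
Supernet: 101.252.0.0/17


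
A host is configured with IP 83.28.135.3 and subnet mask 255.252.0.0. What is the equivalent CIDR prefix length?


Binary: 11111111.11111100.00000000.00000000
Count leading 1s
Prefix: /14


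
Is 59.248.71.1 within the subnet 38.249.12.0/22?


Subnet network: 38.249.12.0
Test IP AND mask: 59.248.68.0
No, 59.248.71.1 is not in 38.249.12.0/22


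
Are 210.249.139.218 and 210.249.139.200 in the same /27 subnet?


Mask: 255.255.255.224
210.249.139.218 AND mask = 210.249.139.192
210.249.139.200 AND mask = 210.249.139.192
Yes, same subnet (210.249.139.192)


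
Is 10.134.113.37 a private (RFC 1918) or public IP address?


RFC 1918 private ranges:
  10.0.0.0/8 (10.0.0.0 - 10.255.255.255)
  172.16.0.0/12 (172.16.0.0 - 172.31.255.255)
  192.168.0.0/16 (192.168.0.0 - 192.168.255.255)
Private (in 10.0.0.0/8)


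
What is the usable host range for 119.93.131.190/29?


Network: 119.93.131.184
Broadcast: 119.93.131.191
First usable = network + 1
Last usable = broadcast - 1
Range: 119.93.131.185 to 119.93.131.190


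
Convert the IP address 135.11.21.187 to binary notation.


135 = 10000111
11 = 00001011
21 = 00010101
187 = 10111011
Binary: 10000111.00001011.00010101.10111011


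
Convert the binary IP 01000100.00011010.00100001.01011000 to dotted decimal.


01000100 = 68
00011010 = 26
00100001 = 33
01011000 = 88
IP: 68.26.33.88


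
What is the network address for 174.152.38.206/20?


IP:   10101110.10011000.00100110.11001110
Mask: 11111111.11111111.11110000.00000000
AND operation:
Net:  10101110.10011000.00100000.00000000
Network: 174.152.32.0/20


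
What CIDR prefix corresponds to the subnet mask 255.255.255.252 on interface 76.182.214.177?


Binary: 11111111.11111111.11111111.11111100
Count leading 1s
Prefix: /30


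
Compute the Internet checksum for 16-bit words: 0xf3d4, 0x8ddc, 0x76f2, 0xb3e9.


Sum all words (with carry folding):
+ 0xf3d4 = 0xf3d4
+ 0x8ddc = 0x81b1
+ 0x76f2 = 0xf8a3
+ 0xb3e9 = 0xac8d
One's complement: ~0xac8d
Checksum = 0x5372


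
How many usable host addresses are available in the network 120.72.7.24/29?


Host bits = 32 - 29 = 3
Total addresses = 2^3 = 8
Usable = total - 2 (network and broadcast)
Usable hosts: 6


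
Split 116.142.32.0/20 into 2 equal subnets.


New prefix = 20 + 1 = 21
Each subnet has 2048 addresses
  116.142.32.0/21
  116.142.40.0/21
Subnets: 116.142.32.0/21, 116.142.40.0/21


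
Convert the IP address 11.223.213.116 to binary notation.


11 = 00001011
223 = 11011111
213 = 11010101
116 = 01110100
Binary: 00001011.11011111.11010101.01110100


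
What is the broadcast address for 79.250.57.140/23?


Network: 79.250.56.0/23
Host bits = 9
Set all host bits to 1:
Broadcast: 79.250.57.255


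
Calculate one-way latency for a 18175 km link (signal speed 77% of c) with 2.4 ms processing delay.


Speed = 0.77 * 3e5 km/s = 231000 km/s
Propagation delay = 18175 / 231000 = 0.0787 s = 78.6797 ms
Processing delay = 2.4 ms
Total one-way latency = 81.0797 ms


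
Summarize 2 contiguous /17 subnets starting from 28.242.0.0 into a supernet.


Original prefix: /17
Number of subnets: 2 = 2^1
New prefix = 17 - 1 = 16
Supernet: 28.242.0.0/16


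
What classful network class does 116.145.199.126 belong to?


First octet: 116
Binary: 01110100
0xxxxxxx -> Class A (1-126)
Class A, default mask 255.0.0.0 (/8)


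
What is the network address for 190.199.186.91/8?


IP:   10111110.11000111.10111010.01011011
Mask: 11111111.00000000.00000000.00000000
AND operation:
Net:  10111110.00000000.00000000.00000000
Network: 190.0.0.0/8


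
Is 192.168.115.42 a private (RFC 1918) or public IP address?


RFC 1918 private ranges:
  10.0.0.0/8 (10.0.0.0 - 10.255.255.255)
  172.16.0.0/12 (172.16.0.0 - 172.31.255.255)
  192.168.0.0/16 (192.168.0.0 - 192.168.255.255)
Private (in 192.168.0.0/16)


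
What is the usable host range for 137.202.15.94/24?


Network: 137.202.15.0
Broadcast: 137.202.15.255
First usable = network + 1
Last usable = broadcast - 1
Range: 137.202.15.1 to 137.202.15.254


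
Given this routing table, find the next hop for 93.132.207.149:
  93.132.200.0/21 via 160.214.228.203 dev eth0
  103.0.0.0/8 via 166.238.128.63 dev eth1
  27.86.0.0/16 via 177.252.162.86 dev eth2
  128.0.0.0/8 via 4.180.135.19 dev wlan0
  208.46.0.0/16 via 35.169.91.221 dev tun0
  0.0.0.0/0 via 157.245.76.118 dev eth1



Longest prefix match for 93.132.207.149:
  /21 93.132.200.0: MATCH
  /8 103.0.0.0: no
  /16 27.86.0.0: no
  /8 128.0.0.0: no
  /16 208.46.0.0: no
  /0 0.0.0.0: MATCH
Selected: next-hop 160.214.228.203 via eth0 (matched /21)


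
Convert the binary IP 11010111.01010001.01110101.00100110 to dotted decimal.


11010111 = 215
01010001 = 81
01110101 = 117
00100110 = 38
IP: 215.81.117.38


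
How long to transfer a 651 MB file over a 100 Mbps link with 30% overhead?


Effective throughput = 100 * (1 - 30/100) = 70 Mbps
File size in Mb = 651 * 8 = 5208 Mb
Time = 5208 / 70
Time = 74.4 seconds


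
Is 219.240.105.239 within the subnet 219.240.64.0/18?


Subnet network: 219.240.64.0
Test IP AND mask: 219.240.64.0
Yes, 219.240.105.239 is in 219.240.64.0/18


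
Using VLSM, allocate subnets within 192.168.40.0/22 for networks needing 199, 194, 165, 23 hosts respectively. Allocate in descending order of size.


199 hosts -> /24 (254 usable): 192.168.40.0/24
194 hosts -> /24 (254 usable): 192.168.41.0/24
165 hosts -> /24 (254 usable): 192.168.42.0/24
23 hosts -> /27 (30 usable): 192.168.43.0/27
Allocation: 192.168.40.0/24 (199 hosts, 254 usable); 192.168.41.0/24 (194 hosts, 254 usable); 192.168.42.0/24 (165 hosts, 254 usable); 192.168.43.0/27 (23 hosts, 30 usable)


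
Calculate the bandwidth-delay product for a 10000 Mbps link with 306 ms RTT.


BDP = bandwidth * RTT
= 10000 Mbps * 306 ms
= 10000 * 1e6 * 306 / 1000 bits
= 3060000000 bits
= 382500000 bytes
= 373535.1562 KB
BDP = 3060000000 bits (382500000 bytes)


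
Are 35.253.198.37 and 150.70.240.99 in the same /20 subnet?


Mask: 255.255.240.0
35.253.198.37 AND mask = 35.253.192.0
150.70.240.99 AND mask = 150.70.240.0
No, different subnets (35.253.192.0 vs 150.70.240.0)


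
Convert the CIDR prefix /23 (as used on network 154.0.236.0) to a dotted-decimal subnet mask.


/23 means 23 network bits, 9 host bits
Binary: 11111111111111111111111000000000
Mask: 255.255.254.0


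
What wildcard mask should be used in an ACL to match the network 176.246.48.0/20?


Subnet mask: 255.255.240.0
Wildcard = 255.255.255.255 - subnet mask
255 - 255 = 0
255 - 255 = 0
255 - 240 = 15
255 - 0 = 255
Wildcard: 0.0.15.255


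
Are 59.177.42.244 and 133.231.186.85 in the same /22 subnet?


Mask: 255.255.252.0
59.177.42.244 AND mask = 59.177.40.0
133.231.186.85 AND mask = 133.231.184.0
No, different subnets (59.177.40.0 vs 133.231.184.0)


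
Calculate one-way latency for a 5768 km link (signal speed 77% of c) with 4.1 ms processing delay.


Speed = 0.77 * 3e5 km/s = 231000 km/s
Propagation delay = 5768 / 231000 = 0.025 s = 24.9697 ms
Processing delay = 4.1 ms
Total one-way latency = 29.0697 ms


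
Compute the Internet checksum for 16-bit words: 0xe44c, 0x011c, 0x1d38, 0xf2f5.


Sum all words (with carry folding):
+ 0xe44c = 0xe44c
+ 0x011c = 0xe568
+ 0x1d38 = 0x02a1
+ 0xf2f5 = 0xf596
One's complement: ~0xf596
Checksum = 0x0a69


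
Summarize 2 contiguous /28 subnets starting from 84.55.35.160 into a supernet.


Original prefix: /28
Number of subnets: 2 = 2^1
New prefix = 28 - 1 = 27
Supernet: 84.55.35.160/27


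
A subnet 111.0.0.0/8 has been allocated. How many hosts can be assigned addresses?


Host bits = 32 - 8 = 24
Total addresses = 2^24 = 16777216
Usable = total - 2 (network and broadcast)
Usable hosts: 16777214


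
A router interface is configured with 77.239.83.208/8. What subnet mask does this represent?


/8 means 8 network bits, 24 host bits
Binary: 11111111000000000000000000000000
Mask: 255.0.0.0


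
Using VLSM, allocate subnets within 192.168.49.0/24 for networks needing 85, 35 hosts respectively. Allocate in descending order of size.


85 hosts -> /25 (126 usable): 192.168.49.0/25
35 hosts -> /26 (62 usable): 192.168.49.128/26
Allocation: 192.168.49.0/25 (85 hosts, 126 usable); 192.168.49.128/26 (35 hosts, 62 usable)


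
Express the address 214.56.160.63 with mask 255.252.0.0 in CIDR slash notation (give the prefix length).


Binary: 11111111.11111100.00000000.00000000
Count leading 1s
Prefix: /14


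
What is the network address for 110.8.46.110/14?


IP:   01101110.00001000.00101110.01101110
Mask: 11111111.11111100.00000000.00000000
AND operation:
Net:  01101110.00001000.00000000.00000000
Network: 110.8.0.0/14


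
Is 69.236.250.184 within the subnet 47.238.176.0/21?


Subnet network: 47.238.176.0
Test IP AND mask: 69.236.248.0
No, 69.236.250.184 is not in 47.238.176.0/21


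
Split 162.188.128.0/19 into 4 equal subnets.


New prefix = 19 + 2 = 21
Each subnet has 2048 addresses
  162.188.128.0/21
  162.188.136.0/21
  162.188.144.0/21
  162.188.152.0/21
Subnets: 162.188.128.0/21, 162.188.136.0/21, 162.188.144.0/21, 162.188.152.0/21


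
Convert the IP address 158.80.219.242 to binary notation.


158 = 10011110
80 = 01010000
219 = 11011011
242 = 11110010
Binary: 10011110.01010000.11011011.11110010


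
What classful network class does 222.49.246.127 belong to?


First octet: 222
Binary: 11011110
110xxxxx -> Class C (192-223)
Class C, default mask 255.255.255.0 (/24)


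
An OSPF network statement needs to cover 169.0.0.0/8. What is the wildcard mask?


Subnet mask: 255.0.0.0
Wildcard = 255.255.255.255 - subnet mask
255 - 255 = 0
255 - 0 = 255
255 - 0 = 255
255 - 0 = 255
Wildcard: 0.255.255.255


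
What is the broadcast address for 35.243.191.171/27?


Network: 35.243.191.160/27
Host bits = 5
Set all host bits to 1:
Broadcast: 35.243.191.191


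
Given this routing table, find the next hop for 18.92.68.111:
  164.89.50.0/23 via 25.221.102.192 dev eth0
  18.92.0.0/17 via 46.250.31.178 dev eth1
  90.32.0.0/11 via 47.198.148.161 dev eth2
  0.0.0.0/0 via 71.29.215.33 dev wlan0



Longest prefix match for 18.92.68.111:
  /23 164.89.50.0: no
  /17 18.92.0.0: MATCH
  /11 90.32.0.0: no
  /0 0.0.0.0: MATCH
Selected: next-hop 46.250.31.178 via eth1 (matched /17)


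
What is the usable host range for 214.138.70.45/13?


Network: 214.136.0.0
Broadcast: 214.143.255.255
First usable = network + 1
Last usable = broadcast - 1
Range: 214.136.0.1 to 214.143.255.254


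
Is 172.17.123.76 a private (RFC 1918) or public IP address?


RFC 1918 private ranges:
  10.0.0.0/8 (10.0.0.0 - 10.255.255.255)
  172.16.0.0/12 (172.16.0.0 - 172.31.255.255)
  192.168.0.0/16 (192.168.0.0 - 192.168.255.255)
Private (in 172.16.0.0/12)


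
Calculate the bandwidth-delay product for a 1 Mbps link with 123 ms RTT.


BDP = bandwidth * RTT
= 1 Mbps * 123 ms
= 1 * 1e6 * 123 / 1000 bits
= 123000 bits
= 15375 bytes
= 15.0146 KB
BDP = 123000 bits (15375 bytes)


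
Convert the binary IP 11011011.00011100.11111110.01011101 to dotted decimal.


11011011 = 219
00011100 = 28
11111110 = 254
01011101 = 93
IP: 219.28.254.93


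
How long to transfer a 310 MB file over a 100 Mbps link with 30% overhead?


Effective throughput = 100 * (1 - 30/100) = 70 Mbps
File size in Mb = 310 * 8 = 2480 Mb
Time = 2480 / 70
Time = 35.4286 seconds


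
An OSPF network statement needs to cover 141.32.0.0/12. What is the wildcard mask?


Subnet mask: 255.240.0.0
Wildcard = 255.255.255.255 - subnet mask
255 - 255 = 0
255 - 240 = 15
255 - 0 = 255
255 - 0 = 255
Wildcard: 0.15.255.255


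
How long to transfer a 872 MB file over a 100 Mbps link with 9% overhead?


Effective throughput = 100 * (1 - 9/100) = 91 Mbps
File size in Mb = 872 * 8 = 6976 Mb
Time = 6976 / 91
Time = 76.6593 seconds


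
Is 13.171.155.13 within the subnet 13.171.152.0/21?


Subnet network: 13.171.152.0
Test IP AND mask: 13.171.152.0
Yes, 13.171.155.13 is in 13.171.152.0/21


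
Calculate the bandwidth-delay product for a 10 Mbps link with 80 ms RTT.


BDP = bandwidth * RTT
= 10 Mbps * 80 ms
= 10 * 1e6 * 80 / 1000 bits
= 800000 bits
= 100000 bytes
= 97.6562 KB
BDP = 800000 bits (100000 bytes)


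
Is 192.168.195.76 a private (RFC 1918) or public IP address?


RFC 1918 private ranges:
  10.0.0.0/8 (10.0.0.0 - 10.255.255.255)
  172.16.0.0/12 (172.16.0.0 - 172.31.255.255)
  192.168.0.0/16 (192.168.0.0 - 192.168.255.255)
Private (in 192.168.0.0/16)


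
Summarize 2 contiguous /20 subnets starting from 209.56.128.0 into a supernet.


Original prefix: /20
Number of subnets: 2 = 2^1
New prefix = 20 - 1 = 19
Supernet: 209.56.128.0/19


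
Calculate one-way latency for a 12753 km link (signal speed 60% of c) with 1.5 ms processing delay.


Speed = 0.6 * 3e5 km/s = 180000 km/s
Propagation delay = 12753 / 180000 = 0.0708 s = 70.85 ms
Processing delay = 1.5 ms
Total one-way latency = 72.35 ms


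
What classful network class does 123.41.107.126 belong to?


First octet: 123
Binary: 01111011
0xxxxxxx -> Class A (1-126)
Class A, default mask 255.0.0.0 (/8)


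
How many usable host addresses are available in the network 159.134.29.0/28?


Host bits = 32 - 28 = 4
Total addresses = 2^4 = 16
Usable = total - 2 (network and broadcast)
Usable hosts: 14


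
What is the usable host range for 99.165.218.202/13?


Network: 99.160.0.0
Broadcast: 99.167.255.255
First usable = network + 1
Last usable = broadcast - 1
Range: 99.160.0.1 to 99.167.255.254


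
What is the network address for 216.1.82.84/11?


IP:   11011000.00000001.01010010.01010100
Mask: 11111111.11100000.00000000.00000000
AND operation:
Net:  11011000.00000000.00000000.00000000
Network: 216.0.0.0/11


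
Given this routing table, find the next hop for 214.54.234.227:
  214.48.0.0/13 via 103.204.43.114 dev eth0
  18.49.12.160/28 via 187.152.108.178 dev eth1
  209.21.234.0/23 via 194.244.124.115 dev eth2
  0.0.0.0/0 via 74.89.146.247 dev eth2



Longest prefix match for 214.54.234.227:
  /13 214.48.0.0: MATCH
  /28 18.49.12.160: no
  /23 209.21.234.0: no
  /0 0.0.0.0: MATCH
Selected: next-hop 103.204.43.114 via eth0 (matched /13)


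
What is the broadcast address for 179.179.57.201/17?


Network: 179.179.0.0/17
Host bits = 15
Set all host bits to 1:
Broadcast: 179.179.127.255


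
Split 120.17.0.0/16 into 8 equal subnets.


New prefix = 16 + 3 = 19
Each subnet has 8192 addresses
  120.17.0.0/19
  120.17.32.0/19
  120.17.64.0/19
  120.17.96.0/19
  120.17.128.0/19
  120.17.160.0/19
  120.17.192.0/19
  120.17.224.0/19
Subnets: 120.17.0.0/19, 120.17.32.0/19, 120.17.64.0/19, 120.17.96.0/19, 120.17.128.0/19, 120.17.160.0/19, 120.17.192.0/19, 120.17.224.0/19


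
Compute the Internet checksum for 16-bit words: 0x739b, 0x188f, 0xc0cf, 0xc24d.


Sum all words (with carry folding):
+ 0x739b = 0x739b
+ 0x188f = 0x8c2a
+ 0xc0cf = 0x4cfa
+ 0xc24d = 0x0f48
One's complement: ~0x0f48
Checksum = 0xf0b7


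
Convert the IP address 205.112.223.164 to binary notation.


205 = 11001101
112 = 01110000
223 = 11011111
164 = 10100100
Binary: 11001101.01110000.11011111.10100100


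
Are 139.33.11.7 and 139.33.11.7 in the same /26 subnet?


Mask: 255.255.255.192
139.33.11.7 AND mask = 139.33.11.0
139.33.11.7 AND mask = 139.33.11.0
Yes, same subnet (139.33.11.0)


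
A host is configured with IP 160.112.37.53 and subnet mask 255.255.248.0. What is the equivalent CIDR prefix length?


Binary: 11111111.11111111.11111000.00000000
Count leading 1s
Prefix: /21


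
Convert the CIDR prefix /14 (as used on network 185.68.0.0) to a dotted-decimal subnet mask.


/14 means 14 network bits, 18 host bits
Binary: 11111111111111000000000000000000
Mask: 255.252.0.0


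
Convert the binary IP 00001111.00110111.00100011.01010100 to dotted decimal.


00001111 = 15
00110111 = 55
00100011 = 35
01010100 = 84
IP: 15.55.35.84


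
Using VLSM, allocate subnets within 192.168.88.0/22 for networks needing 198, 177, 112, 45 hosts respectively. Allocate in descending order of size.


198 hosts -> /24 (254 usable): 192.168.88.0/24
177 hosts -> /24 (254 usable): 192.168.89.0/24
112 hosts -> /25 (126 usable): 192.168.90.0/25
45 hosts -> /26 (62 usable): 192.168.90.128/26
Allocation: 192.168.88.0/24 (198 hosts, 254 usable); 192.168.89.0/24 (177 hosts, 254 usable); 192.168.90.0/25 (112 hosts, 126 usable); 192.168.90.128/26 (45 hosts, 62 usable)


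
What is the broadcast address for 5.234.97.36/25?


Network: 5.234.97.0/25
Host bits = 7
Set all host bits to 1:
Broadcast: 5.234.97.127


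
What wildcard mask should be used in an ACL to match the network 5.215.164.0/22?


Subnet mask: 255.255.252.0
Wildcard = 255.255.255.255 - subnet mask
255 - 255 = 0
255 - 255 = 0
255 - 252 = 3
255 - 0 = 255
Wildcard: 0.0.3.255


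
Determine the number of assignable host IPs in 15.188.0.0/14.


Host bits = 32 - 14 = 18
Total addresses = 2^18 = 262144
Usable = total - 2 (network and broadcast)
Usable hosts: 262142


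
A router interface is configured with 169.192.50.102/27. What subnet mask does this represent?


/27 means 27 network bits, 5 host bits
Binary: 11111111111111111111111111100000
Mask: 255.255.255.224


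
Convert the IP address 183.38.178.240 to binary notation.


183 = 10110111
38 = 00100110
178 = 10110010
240 = 11110000
Binary: 10110111.00100110.10110010.11110000


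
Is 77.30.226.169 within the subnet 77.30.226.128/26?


Subnet network: 77.30.226.128
Test IP AND mask: 77.30.226.128
Yes, 77.30.226.169 is in 77.30.226.128/26


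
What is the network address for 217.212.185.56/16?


IP:   11011001.11010100.10111001.00111000
Mask: 11111111.11111111.00000000.00000000
AND operation:
Net:  11011001.11010100.00000000.00000000
Network: 217.212.0.0/16


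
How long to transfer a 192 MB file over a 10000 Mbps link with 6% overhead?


Effective throughput = 10000 * (1 - 6/100) = 9400 Mbps
File size in Mb = 192 * 8 = 1536 Mb
Time = 1536 / 9400
Time = 0.1634 seconds


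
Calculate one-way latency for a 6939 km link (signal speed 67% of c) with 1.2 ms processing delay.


Speed = 0.67 * 3e5 km/s = 201000 km/s
Propagation delay = 6939 / 201000 = 0.0345 s = 34.5224 ms
Processing delay = 1.2 ms
Total one-way latency = 35.7224 ms


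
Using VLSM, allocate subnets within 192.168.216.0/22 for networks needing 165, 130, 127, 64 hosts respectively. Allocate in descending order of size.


165 hosts -> /24 (254 usable): 192.168.216.0/24
130 hosts -> /24 (254 usable): 192.168.217.0/24
127 hosts -> /24 (254 usable): 192.168.218.0/24
64 hosts -> /25 (126 usable): 192.168.219.0/25
Allocation: 192.168.216.0/24 (165 hosts, 254 usable); 192.168.217.0/24 (130 hosts, 254 usable); 192.168.218.0/24 (127 hosts, 254 usable); 192.168.219.0/25 (64 hosts, 126 usable)


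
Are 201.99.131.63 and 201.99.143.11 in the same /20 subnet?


Mask: 255.255.240.0
201.99.131.63 AND mask = 201.99.128.0
201.99.143.11 AND mask = 201.99.128.0
Yes, same subnet (201.99.128.0)


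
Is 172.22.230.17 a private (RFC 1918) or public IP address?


RFC 1918 private ranges:
  10.0.0.0/8 (10.0.0.0 - 10.255.255.255)
  172.16.0.0/12 (172.16.0.0 - 172.31.255.255)
  192.168.0.0/16 (192.168.0.0 - 192.168.255.255)
Private (in 172.16.0.0/12)


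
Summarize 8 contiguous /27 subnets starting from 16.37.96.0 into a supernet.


Original prefix: /27
Number of subnets: 8 = 2^3
New prefix = 27 - 3 = 24
Supernet: 16.37.96.0/24


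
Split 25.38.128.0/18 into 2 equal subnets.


New prefix = 18 + 1 = 19
Each subnet has 8192 addresses
  25.38.128.0/19
  25.38.160.0/19
Subnets: 25.38.128.0/19, 25.38.160.0/19


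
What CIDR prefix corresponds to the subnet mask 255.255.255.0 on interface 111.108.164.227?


Binary: 11111111.11111111.11111111.00000000
Count leading 1s
Prefix: /24


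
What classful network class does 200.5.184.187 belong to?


First octet: 200
Binary: 11001000
110xxxxx -> Class C (192-223)
Class C, default mask 255.255.255.0 (/24)


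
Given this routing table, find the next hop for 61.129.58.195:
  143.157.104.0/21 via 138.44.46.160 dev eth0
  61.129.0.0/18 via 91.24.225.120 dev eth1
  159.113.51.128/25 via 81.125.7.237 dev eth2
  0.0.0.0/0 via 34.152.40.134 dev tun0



Longest prefix match for 61.129.58.195:
  /21 143.157.104.0: no
  /18 61.129.0.0: MATCH
  /25 159.113.51.128: no
  /0 0.0.0.0: MATCH
Selected: next-hop 91.24.225.120 via eth1 (matched /18)
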